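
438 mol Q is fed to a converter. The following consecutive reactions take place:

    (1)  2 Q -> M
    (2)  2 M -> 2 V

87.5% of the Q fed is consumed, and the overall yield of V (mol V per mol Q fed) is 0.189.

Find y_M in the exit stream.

0.442

Conversion of Q: Q consumed = 2ξ₁ = 0.875 × 438 → ξ₁ = 191.6 mol.
Yield of V: 2ξ₂ / 438 = 0.189 → ξ₂ = 41.39 mol.
Outlet amounts (n = n₀ + Σ ν·ξ):
  Q: 438 − 2(191.6) = 54.75
  M: 0 + 1(191.6) − 2(41.39) = 108.8
  V: 0 + 2(41.39) = 82.78
Total out = 246.4 mol; y_M = 108.8 / 246.4 = 0.4418.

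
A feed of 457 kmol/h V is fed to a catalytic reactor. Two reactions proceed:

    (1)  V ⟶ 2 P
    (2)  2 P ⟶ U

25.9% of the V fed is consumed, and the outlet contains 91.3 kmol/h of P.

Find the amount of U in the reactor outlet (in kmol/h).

Conversion of V: V consumed = 1ξ₁ = 0.259 × 457 → ξ₁ = 118.4 kmol/h.
P balance: n_P = 0 + 2ξ₁ − 2ξ₂ = 91.3 → ξ₂ = (2·118.4 − 91.3)/2 = 72.71 kmol/h.
Outlet amounts (n = n₀ + Σ ν·ξ):
  V: 457 − 1(118.4) = 338.6
  P: 0 + 2(118.4) − 2(72.71) = 91.3
  U: 0 + 1(72.71) = 72.71

72.7 kmol/h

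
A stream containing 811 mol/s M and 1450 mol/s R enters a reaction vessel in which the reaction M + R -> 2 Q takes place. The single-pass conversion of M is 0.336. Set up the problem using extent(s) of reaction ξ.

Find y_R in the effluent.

M reacted = 0.336 × 811 = 272.5 mol/s; ν_M = −1, so ξ = 272.5/1 = 272.5 mol/s.
Outlet amounts (n = n₀ + ν ξ):
  M: 811 − 1(272.5) = 538.5
  R: 1450 − 1(272.5) = 1178
  Q: 0 + 2(272.5) = 545
Total out = 2261 mol/s; y_R = 1178 / 2261 = 0.5208.

0.521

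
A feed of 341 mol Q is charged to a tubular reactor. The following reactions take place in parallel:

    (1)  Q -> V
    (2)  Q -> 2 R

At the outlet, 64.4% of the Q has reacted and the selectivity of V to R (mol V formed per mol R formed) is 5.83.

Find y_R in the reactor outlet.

0.0968

Conversion of Q: Q consumed = 0.644 × 341 = 219.6 mol = 1ξ₁ + 1ξ₂.
Selectivity: 1ξ₁ / (2ξ₂) = 5.83 → ξ₁ = 11.66 ξ₂.
Substitute: (1·11.66 + 1) ξ₂ = 219.6 → ξ₂ = 17.35 mol, ξ₁ = 202.3 mol.
Outlet amounts (n = n₀ + Σ ν·ξ):
  Q: 341 − 1(202.3) − 1(17.35) = 121.4
  V: 0 + 1(202.3) = 202.3
  R: 0 + 2(17.35) = 34.69
Total out = 358.3 mol; y_R = 34.69 / 358.3 = 0.09681.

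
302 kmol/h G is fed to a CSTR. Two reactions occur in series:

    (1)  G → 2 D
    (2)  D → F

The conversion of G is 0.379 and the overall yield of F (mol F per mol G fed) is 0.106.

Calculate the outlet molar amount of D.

Conversion of G: G consumed = 1ξ₁ = 0.379 × 302 → ξ₁ = 114.5 kmol/h.
Yield of F: 1ξ₂ / 302 = 0.106 → ξ₂ = 32.01 kmol/h.
Outlet amounts (n = n₀ + Σ ν·ξ):
  G: 302 − 1(114.5) = 187.5
  D: 0 + 2(114.5) − 1(32.01) = 196.9
  F: 0 + 1(32.01) = 32.01

197 kmol/h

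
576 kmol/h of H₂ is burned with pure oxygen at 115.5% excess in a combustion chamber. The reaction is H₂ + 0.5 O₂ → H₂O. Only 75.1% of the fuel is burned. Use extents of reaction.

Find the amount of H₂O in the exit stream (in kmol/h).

433 kmol/h

Stoichiometric O₂ = 0.5 × 576 = 288 kmol/h; O₂ fed = 288 × 2.155 = 620.6 kmol/h.
Fuel reacted = 0.751 × 576 → ξ = 432.6 kmol/h.
Outlet (n = n₀ + ν ξ):
  H₂: 576 − 1(432.6) = 143.4
  O₂: 620.6 − 0.5(432.6) = 404.4
  H₂O: 0 + 1(432.6) = 432.6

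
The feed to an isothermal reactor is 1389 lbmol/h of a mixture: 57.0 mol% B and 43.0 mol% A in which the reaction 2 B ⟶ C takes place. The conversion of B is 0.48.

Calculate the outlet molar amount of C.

190 lbmol/h

B reacted = 0.48 × 791.7 = 380 lbmol/h; ν_B = −2, so ξ = 380/2 = 190 lbmol/h.
Outlet amounts (n = n₀ + ν ξ):
  B: 791.7 − 2(190) = 411.7
  C: 0 + 1(190) = 190
  A: 597.3 (inert)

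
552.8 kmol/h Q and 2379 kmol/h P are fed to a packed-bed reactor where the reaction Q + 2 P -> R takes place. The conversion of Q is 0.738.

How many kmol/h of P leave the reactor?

1560 kmol/h

Q reacted = 0.738 × 552.8 = 408 kmol/h; ν_Q = −1, so ξ = 408/1 = 408 kmol/h.
Outlet amounts (n = n₀ + ν ξ):
  Q: 552.8 − 1(408) = 144.8
  P: 2379 − 2(408) = 1563
  R: 0 + 1(408) = 408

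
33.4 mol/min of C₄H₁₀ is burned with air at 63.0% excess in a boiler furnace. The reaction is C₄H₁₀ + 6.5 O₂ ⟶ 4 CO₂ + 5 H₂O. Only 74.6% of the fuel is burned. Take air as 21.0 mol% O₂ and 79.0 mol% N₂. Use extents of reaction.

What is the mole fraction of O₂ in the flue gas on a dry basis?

Stoichiometric O₂ = 6.5 × 33.4 = 217.1 mol/min; O₂ fed = 217.1 × 1.630 = 353.9 mol/min.
N₂ fed = 353.9 × 79/21 = 1331 mol/min.
Fuel reacted = 0.746 × 33.4 → ξ = 24.92 mol/min.
Outlet (n = n₀ + ν ξ):
  C₄H₁₀: 33.4 − 1(24.92) = 8.484
  O₂: 353.9 − 6.5(24.92) = 191.9
  N₂: 1331 (inert)
  CO₂: 0 + 4(24.92) = 99.67
  H₂O: 0 + 5(24.92) = 124.6
Dry total = 1631 mol/min; y_O₂ (dry) = 191.9 / 1631 = 0.1176.

0.118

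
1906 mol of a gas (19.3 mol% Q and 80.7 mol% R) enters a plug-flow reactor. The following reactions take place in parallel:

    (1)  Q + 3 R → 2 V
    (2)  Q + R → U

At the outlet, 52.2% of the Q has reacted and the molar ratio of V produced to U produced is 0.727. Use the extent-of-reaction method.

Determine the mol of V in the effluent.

Conversion of Q: Q consumed = 0.522 × 367.9 = 192 mol = 1ξ₁ + 1ξ₂.
Selectivity: 2ξ₁ / (1ξ₂) = 0.727 → ξ₁ = 0.3635 ξ₂.
Substitute: (1·0.3635 + 1) ξ₂ = 192 → ξ₂ = 140.8 mol, ξ₁ = 51.19 mol.
Outlet amounts (n = n₀ + Σ ν·ξ):
  Q: 367.9 − 1(51.19) − 1(140.8) = 175.8
  R: 1538 − 3(51.19) − 1(140.8) = 1244
  V: 0 + 2(51.19) = 102.4
  U: 0 + 1(140.8) = 140.8

102 mol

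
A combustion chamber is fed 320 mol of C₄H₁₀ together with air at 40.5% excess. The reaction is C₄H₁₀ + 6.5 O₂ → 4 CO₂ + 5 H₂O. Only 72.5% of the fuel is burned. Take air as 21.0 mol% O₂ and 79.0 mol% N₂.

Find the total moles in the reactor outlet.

Stoichiometric O₂ = 6.5 × 320 = 2080 mol; O₂ fed = 2080 × 1.405 = 2922 mol.
N₂ fed = 2922 × 79/21 = 10990 mol.
Fuel reacted = 0.725 × 320 → ξ = 232 mol.
Outlet (n = n₀ + ν ξ):
  C₄H₁₀: 320 − 1(232) = 88
  O₂: 2922 − 6.5(232) = 1414
  N₂: 10990 (inert)
  CO₂: 0 + 4(232) = 928
  H₂O: 0 + 5(232) = 1160
Total out = 88 + 1414 + 10990 + 928 + 1160 = 14580 mol.

14600 mol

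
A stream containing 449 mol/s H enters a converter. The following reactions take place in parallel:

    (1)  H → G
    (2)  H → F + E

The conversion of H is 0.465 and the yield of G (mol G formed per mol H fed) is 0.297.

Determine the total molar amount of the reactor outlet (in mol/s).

524 mol/s

Yield of G: 1ξ₁ / 449 = 0.297 → ξ₁ = 133.4 mol/s.
Conversion of H: 1ξ₁ + 1ξ₂ = 0.465 × 449 = 208.8 → ξ₂ = 75.43 mol/s.
Outlet amounts (n = n₀ + Σ ν·ξ):
  H: 449 − 1(133.4) − 1(75.43) = 240.2
  G: 0 + 1(133.4) = 133.4
  F: 0 + 1(75.43) = 75.43
  E: 0 + 1(75.43) = 75.43
Total out = 240.2 + 133.4 + 75.43 + 75.43 = 524.4 mol/s.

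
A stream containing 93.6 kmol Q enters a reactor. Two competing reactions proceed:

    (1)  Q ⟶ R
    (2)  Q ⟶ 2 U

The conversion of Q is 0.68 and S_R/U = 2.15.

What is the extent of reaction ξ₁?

ξ₁ = 51.6 kmol

Conversion of Q: Q consumed = 0.68 × 93.6 = 63.65 kmol = 1ξ₁ + 1ξ₂.
Selectivity: 1ξ₁ / (2ξ₂) = 2.15 → ξ₁ = 4.3 ξ₂.
Substitute: (1·4.3 + 1) ξ₂ = 63.65 → ξ₂ = 12.01 kmol, ξ₁ = 51.64 kmol.
Outlet amounts (n = n₀ + Σ ν·ξ):
  Q: 93.6 − 1(51.64) − 1(12.01) = 29.95
  R: 0 + 1(51.64) = 51.64
  U: 0 + 2(12.01) = 24.02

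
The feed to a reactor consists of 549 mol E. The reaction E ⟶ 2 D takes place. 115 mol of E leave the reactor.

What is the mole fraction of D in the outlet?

For E: n = n₀ − 1ξ → 115 = 549 − 1ξ, giving ξ = 434 mol.
Outlet amounts (n = n₀ + ν ξ):
  E: 549 − 1(434) = 115
  D: 0 + 2(434) = 868
Total out = 983 mol; y_D = 868 / 983 = 0.883.

0.883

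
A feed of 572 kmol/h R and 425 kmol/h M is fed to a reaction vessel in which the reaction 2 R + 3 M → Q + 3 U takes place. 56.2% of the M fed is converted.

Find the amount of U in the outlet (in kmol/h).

239 kmol/h

M reacted = 0.562 × 425 = 238.9 kmol/h; ν_M = −3, so ξ = 238.9/3 = 79.62 kmol/h.
Outlet amounts (n = n₀ + ν ξ):
  R: 572 − 2(79.62) = 412.8
  M: 425 − 3(79.62) = 186.1
  Q: 0 + 1(79.62) = 79.62
  U: 0 + 3(79.62) = 238.9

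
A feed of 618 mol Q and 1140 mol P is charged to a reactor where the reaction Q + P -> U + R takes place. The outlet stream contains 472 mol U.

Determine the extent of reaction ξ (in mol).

ξ = 472 mol

For U: n = n₀ + 1ξ → 472 = 0 + 1ξ, giving ξ = 472 mol.
Outlet amounts (n = n₀ + ν ξ):
  Q: 618 − 1(472) = 146
  P: 1140 − 1(472) = 668
  U: 0 + 1(472) = 472
  R: 0 + 1(472) = 472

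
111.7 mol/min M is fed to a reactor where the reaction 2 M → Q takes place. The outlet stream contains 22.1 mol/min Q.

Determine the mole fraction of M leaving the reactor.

0.753

For Q: n = n₀ + 1ξ → 22.1 = 0 + 1ξ, giving ξ = 22.1 mol/min.
Outlet amounts (n = n₀ + ν ξ):
  M: 111.7 − 2(22.1) = 67.5
  Q: 0 + 1(22.1) = 22.1
Total out = 89.6 mol/min; y_M = 67.5 / 89.6 = 0.7533.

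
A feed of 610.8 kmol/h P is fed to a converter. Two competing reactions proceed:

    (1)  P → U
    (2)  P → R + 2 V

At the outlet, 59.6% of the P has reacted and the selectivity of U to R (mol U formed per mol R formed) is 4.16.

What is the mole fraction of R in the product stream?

0.0938

Conversion of P: P consumed = 0.596 × 610.8 = 364 kmol/h = 1ξ₁ + 1ξ₂.
Selectivity: 1ξ₁ / (1ξ₂) = 4.16 → ξ₁ = 4.16 ξ₂.
Substitute: (1·4.16 + 1) ξ₂ = 364 → ξ₂ = 70.55 kmol/h, ξ₁ = 293.5 kmol/h.
Outlet amounts (n = n₀ + Σ ν·ξ):
  P: 610.8 − 1(293.5) − 1(70.55) = 246.8
  U: 0 + 1(293.5) = 293.5
  R: 0 + 1(70.55) = 70.55
  V: 0 + 2(70.55) = 141.1
Total out = 751.9 kmol/h; y_R = 70.55 / 751.9 = 0.09383.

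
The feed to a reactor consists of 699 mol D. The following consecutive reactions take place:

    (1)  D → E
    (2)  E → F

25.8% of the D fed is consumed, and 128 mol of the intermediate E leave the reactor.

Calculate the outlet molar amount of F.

52.3 mol

Conversion of D: D consumed = 1ξ₁ = 0.258 × 699 → ξ₁ = 180.3 mol.
E balance: n_E = 0 + 1ξ₁ − 1ξ₂ = 128 → ξ₂ = (1·180.3 − 128)/1 = 52.34 mol.
Outlet amounts (n = n₀ + Σ ν·ξ):
  D: 699 − 1(180.3) = 518.7
  E: 0 + 1(180.3) − 1(52.34) = 128
  F: 0 + 1(52.34) = 52.34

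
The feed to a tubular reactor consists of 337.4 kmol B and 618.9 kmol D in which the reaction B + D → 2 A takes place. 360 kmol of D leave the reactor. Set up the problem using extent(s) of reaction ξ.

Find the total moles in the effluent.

956 kmol

For D: n = n₀ − 1ξ → 360 = 618.9 − 1ξ, giving ξ = 258.9 kmol.
Outlet amounts (n = n₀ + ν ξ):
  B: 337.4 − 1(258.9) = 78.5
  D: 618.9 − 1(258.9) = 360
  A: 0 + 2(258.9) = 517.8
Total out = 78.5 + 360 + 517.8 = 956.3 kmol.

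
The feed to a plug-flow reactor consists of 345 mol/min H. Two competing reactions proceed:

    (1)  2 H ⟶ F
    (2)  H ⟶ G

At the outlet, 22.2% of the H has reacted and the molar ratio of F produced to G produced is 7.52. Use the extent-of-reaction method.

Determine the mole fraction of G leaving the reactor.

Conversion of H: H consumed = 0.222 × 345 = 76.59 mol/min = 2ξ₁ + 1ξ₂.
Selectivity: 1ξ₁ / (1ξ₂) = 7.52 → ξ₁ = 7.52 ξ₂.
Substitute: (2·7.52 + 1) ξ₂ = 76.59 → ξ₂ = 4.775 mol/min, ξ₁ = 35.91 mol/min.
Outlet amounts (n = n₀ + Σ ν·ξ):
  H: 345 − 2(35.91) − 1(4.775) = 268.4
  F: 0 + 1(35.91) = 35.91
  G: 0 + 1(4.775) = 4.775
Total out = 309.1 mol/min; y_G = 4.775 / 309.1 = 0.01545.

0.0154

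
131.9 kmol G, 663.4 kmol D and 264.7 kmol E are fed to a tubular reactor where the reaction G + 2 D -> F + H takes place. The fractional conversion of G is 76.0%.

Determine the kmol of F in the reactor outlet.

G reacted = 0.76 × 131.9 = 100.2 kmol; ν_G = −1, so ξ = 100.2/1 = 100.2 kmol.
Outlet amounts (n = n₀ + ν ξ):
  G: 131.9 − 1(100.2) = 31.66
  D: 663.4 − 2(100.2) = 462.9
  F: 0 + 1(100.2) = 100.2
  H: 0 + 1(100.2) = 100.2
  E: 264.7 (inert)

100 kmol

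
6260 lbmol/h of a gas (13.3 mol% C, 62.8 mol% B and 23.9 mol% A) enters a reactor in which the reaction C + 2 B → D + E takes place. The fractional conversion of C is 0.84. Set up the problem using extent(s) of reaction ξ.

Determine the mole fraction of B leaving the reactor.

0.455

C reacted = 0.84 × 832.6 = 699.4 lbmol/h; ν_C = −1, so ξ = 699.4/1 = 699.4 lbmol/h.
Outlet amounts (n = n₀ + ν ξ):
  C: 832.6 − 1(699.4) = 133.2
  B: 3931 − 2(699.4) = 2533
  D: 0 + 1(699.4) = 699.4
  E: 0 + 1(699.4) = 699.4
  A: 1496 (inert)
Total out = 5561 lbmol/h; y_B = 2533 / 5561 = 0.4554.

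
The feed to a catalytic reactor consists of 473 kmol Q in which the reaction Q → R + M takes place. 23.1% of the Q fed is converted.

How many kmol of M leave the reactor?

Q reacted = 0.231 × 473 = 109.3 kmol; ν_Q = −1, so ξ = 109.3/1 = 109.3 kmol.
Outlet amounts (n = n₀ + ν ξ):
  Q: 473 − 1(109.3) = 363.7
  R: 0 + 1(109.3) = 109.3
  M: 0 + 1(109.3) = 109.3

109 kmol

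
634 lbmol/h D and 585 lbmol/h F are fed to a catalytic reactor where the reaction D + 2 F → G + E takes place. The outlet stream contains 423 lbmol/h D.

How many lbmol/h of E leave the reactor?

For D: n = n₀ − 1ξ → 423 = 634 − 1ξ, giving ξ = 211 lbmol/h.
Outlet amounts (n = n₀ + ν ξ):
  D: 634 − 1(211) = 423
  F: 585 − 2(211) = 163
  G: 0 + 1(211) = 211
  E: 0 + 1(211) = 211

211 lbmol/h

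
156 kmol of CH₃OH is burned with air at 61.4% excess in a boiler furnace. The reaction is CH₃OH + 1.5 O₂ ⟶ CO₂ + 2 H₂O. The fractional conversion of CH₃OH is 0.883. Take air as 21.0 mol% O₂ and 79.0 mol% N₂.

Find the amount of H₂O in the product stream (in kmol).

Stoichiometric O₂ = 1.5 × 156 = 234 kmol; O₂ fed = 234 × 1.614 = 377.7 kmol.
N₂ fed = 377.7 × 79/21 = 1421 kmol.
Fuel reacted = 0.883 × 156 → ξ = 137.7 kmol.
Outlet (n = n₀ + ν ξ):
  CH₃OH: 156 − 1(137.7) = 18.25
  O₂: 377.7 − 1.5(137.7) = 171.1
  N₂: 1421 (inert)
  CO₂: 0 + 1(137.7) = 137.7
  H₂O: 0 + 2(137.7) = 275.5

275 kmol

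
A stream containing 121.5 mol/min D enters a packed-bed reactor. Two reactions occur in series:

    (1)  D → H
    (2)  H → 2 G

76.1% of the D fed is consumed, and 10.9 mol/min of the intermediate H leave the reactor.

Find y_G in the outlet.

0.803

Conversion of D: D consumed = 1ξ₁ = 0.761 × 121.5 → ξ₁ = 92.46 mol/min.
H balance: n_H = 0 + 1ξ₁ − 1ξ₂ = 10.9 → ξ₂ = (1·92.46 − 10.9)/1 = 81.56 mol/min.
Outlet amounts (n = n₀ + Σ ν·ξ):
  D: 121.5 − 1(92.46) = 29.04
  H: 0 + 1(92.46) − 1(81.56) = 10.9
  G: 0 + 2(81.56) = 163.1
Total out = 203.1 mol/min; y_G = 163.1 / 203.1 = 0.8033.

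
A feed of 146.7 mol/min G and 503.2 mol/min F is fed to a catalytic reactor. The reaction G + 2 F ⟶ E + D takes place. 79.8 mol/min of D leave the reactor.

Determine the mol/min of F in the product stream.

344 mol/min

For D: n = n₀ + 1ξ → 79.8 = 0 + 1ξ, giving ξ = 79.8 mol/min.
Outlet amounts (n = n₀ + ν ξ):
  G: 146.7 − 1(79.8) = 66.9
  F: 503.2 − 2(79.8) = 343.6
  E: 0 + 1(79.8) = 79.8
  D: 0 + 1(79.8) = 79.8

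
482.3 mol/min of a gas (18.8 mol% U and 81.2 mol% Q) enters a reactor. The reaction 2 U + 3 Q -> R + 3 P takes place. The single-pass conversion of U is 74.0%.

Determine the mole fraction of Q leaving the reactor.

0.648

U reacted = 0.74 × 90.67 = 67.1 mol/min; ν_U = −2, so ξ = 67.1/2 = 33.55 mol/min.
Outlet amounts (n = n₀ + ν ξ):
  U: 90.67 − 2(33.55) = 23.57
  Q: 391.6 − 3(33.55) = 291
  R: 0 + 1(33.55) = 33.55
  P: 0 + 3(33.55) = 100.6
Total out = 448.8 mol/min; y_Q = 291 / 448.8 = 0.6484.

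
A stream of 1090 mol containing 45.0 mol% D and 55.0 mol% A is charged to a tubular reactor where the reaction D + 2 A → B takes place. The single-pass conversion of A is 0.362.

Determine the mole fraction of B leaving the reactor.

0.124

A reacted = 0.362 × 599.5 = 217 mol; ν_A = −2, so ξ = 217/2 = 108.5 mol.
Outlet amounts (n = n₀ + ν ξ):
  D: 490.5 − 1(108.5) = 382
  A: 599.5 − 2(108.5) = 382.5
  B: 0 + 1(108.5) = 108.5
Total out = 873 mol; y_B = 108.5 / 873 = 0.1243.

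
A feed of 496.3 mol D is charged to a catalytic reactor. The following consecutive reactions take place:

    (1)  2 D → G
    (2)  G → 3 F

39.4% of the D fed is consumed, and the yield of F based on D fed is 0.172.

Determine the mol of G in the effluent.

Conversion of D: D consumed = 2ξ₁ = 0.394 × 496.3 → ξ₁ = 97.77 mol.
Yield of F: 3ξ₂ / 496.3 = 0.172 → ξ₂ = 28.45 mol.
Outlet amounts (n = n₀ + Σ ν·ξ):
  D: 496.3 − 2(97.77) = 300.8
  G: 0 + 1(97.77) − 1(28.45) = 69.32
  F: 0 + 3(28.45) = 85.36

69.3 mol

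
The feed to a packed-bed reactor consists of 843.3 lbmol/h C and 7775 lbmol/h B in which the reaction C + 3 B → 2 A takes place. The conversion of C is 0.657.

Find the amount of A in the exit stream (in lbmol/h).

1110 lbmol/h

C reacted = 0.657 × 843.3 = 554 lbmol/h; ν_C = −1, so ξ = 554/1 = 554 lbmol/h.
Outlet amounts (n = n₀ + ν ξ):
  C: 843.3 − 1(554) = 289.3
  B: 7775 − 3(554) = 6113
  A: 0 + 2(554) = 1108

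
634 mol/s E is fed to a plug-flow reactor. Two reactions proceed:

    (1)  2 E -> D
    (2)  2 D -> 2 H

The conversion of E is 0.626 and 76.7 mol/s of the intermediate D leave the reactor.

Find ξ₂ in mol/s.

ξ₂ = 60.9 mol/s

Conversion of E: E consumed = 2ξ₁ = 0.626 × 634 → ξ₁ = 198.4 mol/s.
D balance: n_D = 0 + 1ξ₁ − 2ξ₂ = 76.7 → ξ₂ = (1·198.4 − 76.7)/2 = 60.87 mol/s.
Outlet amounts (n = n₀ + Σ ν·ξ):
  E: 634 − 2(198.4) = 237.1
  D: 0 + 1(198.4) − 2(60.87) = 76.7
  H: 0 + 2(60.87) = 121.7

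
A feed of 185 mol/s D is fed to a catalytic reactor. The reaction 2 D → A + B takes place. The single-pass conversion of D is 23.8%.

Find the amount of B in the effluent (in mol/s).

22 mol/s

D reacted = 0.238 × 185 = 44.03 mol/s; ν_D = −2, so ξ = 44.03/2 = 22.02 mol/s.
Outlet amounts (n = n₀ + ν ξ):
  D: 185 − 2(22.02) = 141
  A: 0 + 1(22.02) = 22.02
  B: 0 + 1(22.02) = 22.02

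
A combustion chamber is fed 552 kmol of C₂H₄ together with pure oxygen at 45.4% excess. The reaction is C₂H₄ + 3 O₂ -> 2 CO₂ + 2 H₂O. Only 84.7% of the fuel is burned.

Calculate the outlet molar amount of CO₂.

Stoichiometric O₂ = 3 × 552 = 1656 kmol; O₂ fed = 1656 × 1.454 = 2408 kmol.
Fuel reacted = 0.847 × 552 → ξ = 467.5 kmol.
Outlet (n = n₀ + ν ξ):
  C₂H₄: 552 − 1(467.5) = 84.46
  O₂: 2408 − 3(467.5) = 1005
  CO₂: 0 + 2(467.5) = 935.1
  H₂O: 0 + 2(467.5) = 935.1

935 kmol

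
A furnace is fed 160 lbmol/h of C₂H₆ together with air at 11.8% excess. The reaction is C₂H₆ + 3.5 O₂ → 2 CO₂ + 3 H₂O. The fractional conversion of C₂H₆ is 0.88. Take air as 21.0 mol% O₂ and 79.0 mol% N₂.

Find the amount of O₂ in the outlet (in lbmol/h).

133 lbmol/h

Stoichiometric O₂ = 3.5 × 160 = 560 lbmol/h; O₂ fed = 560 × 1.118 = 626.1 lbmol/h.
N₂ fed = 626.1 × 79/21 = 2355 lbmol/h.
Fuel reacted = 0.88 × 160 → ξ = 140.8 lbmol/h.
Outlet (n = n₀ + ν ξ):
  C₂H₆: 160 − 1(140.8) = 19.2
  O₂: 626.1 − 3.5(140.8) = 133.3
  N₂: 2355 (inert)
  CO₂: 0 + 2(140.8) = 281.6
  H₂O: 0 + 3(140.8) = 422.4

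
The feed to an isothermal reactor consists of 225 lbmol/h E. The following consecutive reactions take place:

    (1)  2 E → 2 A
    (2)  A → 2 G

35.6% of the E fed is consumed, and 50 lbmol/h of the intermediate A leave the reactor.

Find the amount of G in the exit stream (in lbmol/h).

60.2 lbmol/h

Conversion of E: E consumed = 2ξ₁ = 0.356 × 225 → ξ₁ = 40.05 lbmol/h.
A balance: n_A = 0 + 2ξ₁ − 1ξ₂ = 50 → ξ₂ = (2·40.05 − 50)/1 = 30.1 lbmol/h.
Outlet amounts (n = n₀ + Σ ν·ξ):
  E: 225 − 2(40.05) = 144.9
  A: 0 + 2(40.05) − 1(30.1) = 50
  G: 0 + 2(30.1) = 60.2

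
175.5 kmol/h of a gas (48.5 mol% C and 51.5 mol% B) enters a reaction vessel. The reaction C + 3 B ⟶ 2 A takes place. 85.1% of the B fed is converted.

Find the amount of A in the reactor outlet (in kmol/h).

B reacted = 0.851 × 90.38 = 76.92 kmol/h; ν_B = −3, so ξ = 76.92/3 = 25.64 kmol/h.
Outlet amounts (n = n₀ + ν ξ):
  C: 85.12 − 1(25.64) = 59.48
  B: 90.38 − 3(25.64) = 13.47
  A: 0 + 2(25.64) = 51.28

51.3 kmol/h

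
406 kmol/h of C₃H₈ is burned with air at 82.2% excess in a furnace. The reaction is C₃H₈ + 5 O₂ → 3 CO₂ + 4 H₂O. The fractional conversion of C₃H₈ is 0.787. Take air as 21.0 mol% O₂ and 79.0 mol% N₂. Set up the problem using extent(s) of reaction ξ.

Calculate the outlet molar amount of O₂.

2100 kmol/h

Stoichiometric O₂ = 5 × 406 = 2030 kmol/h; O₂ fed = 2030 × 1.822 = 3699 kmol/h.
N₂ fed = 3699 × 79/21 = 13910 kmol/h.
Fuel reacted = 0.787 × 406 → ξ = 319.5 kmol/h.
Outlet (n = n₀ + ν ξ):
  C₃H₈: 406 − 1(319.5) = 86.48
  O₂: 3699 − 5(319.5) = 2101
  N₂: 13910 (inert)
  CO₂: 0 + 3(319.5) = 958.6
  H₂O: 0 + 4(319.5) = 1278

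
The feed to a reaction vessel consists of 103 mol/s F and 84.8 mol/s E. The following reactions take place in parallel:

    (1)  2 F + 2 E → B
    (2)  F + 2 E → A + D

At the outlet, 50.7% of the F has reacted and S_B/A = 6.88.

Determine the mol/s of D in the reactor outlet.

Conversion of F: F consumed = 0.507 × 103 = 52.22 mol/s = 2ξ₁ + 1ξ₂.
Selectivity: 1ξ₁ / (1ξ₂) = 6.88 → ξ₁ = 6.88 ξ₂.
Substitute: (2·6.88 + 1) ξ₂ = 52.22 → ξ₂ = 3.538 mol/s, ξ₁ = 24.34 mol/s.
Outlet amounts (n = n₀ + Σ ν·ξ):
  F: 103 − 2(24.34) − 1(3.538) = 50.78
  E: 84.8 − 2(24.34) − 2(3.538) = 29.04
  B: 0 + 1(24.34) = 24.34
  A: 0 + 1(3.538) = 3.538
  D: 0 + 1(3.538) = 3.538

3.54 mol/s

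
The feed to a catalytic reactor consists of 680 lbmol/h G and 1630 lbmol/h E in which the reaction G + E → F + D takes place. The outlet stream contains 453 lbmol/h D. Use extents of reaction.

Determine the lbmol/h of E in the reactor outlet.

1180 lbmol/h

For D: n = n₀ + 1ξ → 453 = 0 + 1ξ, giving ξ = 453 lbmol/h.
Outlet amounts (n = n₀ + ν ξ):
  G: 680 − 1(453) = 227
  E: 1630 − 1(453) = 1177
  F: 0 + 1(453) = 453
  D: 0 + 1(453) = 453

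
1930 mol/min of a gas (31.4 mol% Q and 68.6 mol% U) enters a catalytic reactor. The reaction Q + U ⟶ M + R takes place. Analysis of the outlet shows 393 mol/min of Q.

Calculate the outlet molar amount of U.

For Q: n = n₀ − 1ξ → 393 = 606 − 1ξ, giving ξ = 213 mol/min.
Outlet amounts (n = n₀ + ν ξ):
  Q: 606 − 1(213) = 393
  U: 1324 − 1(213) = 1111
  M: 0 + 1(213) = 213
  R: 0 + 1(213) = 213

1110 mol/min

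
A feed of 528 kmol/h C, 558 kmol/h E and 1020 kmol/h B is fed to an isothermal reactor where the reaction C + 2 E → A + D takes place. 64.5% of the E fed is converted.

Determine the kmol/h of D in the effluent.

180 kmol/h

E reacted = 0.645 × 558 = 359.9 kmol/h; ν_E = −2, so ξ = 359.9/2 = 180 kmol/h.
Outlet amounts (n = n₀ + ν ξ):
  C: 528 − 1(180) = 348
  E: 558 − 2(180) = 198.1
  A: 0 + 1(180) = 180
  D: 0 + 1(180) = 180
  B: 1020 (inert)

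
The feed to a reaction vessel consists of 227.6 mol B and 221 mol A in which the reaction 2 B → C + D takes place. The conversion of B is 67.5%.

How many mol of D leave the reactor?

76.8 mol

B reacted = 0.675 × 227.6 = 153.6 mol; ν_B = −2, so ξ = 153.6/2 = 76.81 mol.
Outlet amounts (n = n₀ + ν ξ):
  B: 227.6 − 2(76.81) = 73.97
  C: 0 + 1(76.81) = 76.81
  D: 0 + 1(76.81) = 76.81
  A: 221 (inert)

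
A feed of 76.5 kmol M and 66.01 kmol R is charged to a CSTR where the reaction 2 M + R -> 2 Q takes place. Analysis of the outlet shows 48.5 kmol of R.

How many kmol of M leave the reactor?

For R: n = n₀ − 1ξ → 48.5 = 66.01 − 1ξ, giving ξ = 17.51 kmol.
Outlet amounts (n = n₀ + ν ξ):
  M: 76.5 − 2(17.51) = 41.48
  R: 66.01 − 1(17.51) = 48.5
  Q: 0 + 2(17.51) = 35.02

41.5 kmol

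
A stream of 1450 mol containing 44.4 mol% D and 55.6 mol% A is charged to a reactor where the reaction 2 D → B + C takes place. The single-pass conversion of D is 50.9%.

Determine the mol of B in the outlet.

164 mol

D reacted = 0.509 × 643.8 = 327.7 mol; ν_D = −2, so ξ = 327.7/2 = 163.8 mol.
Outlet amounts (n = n₀ + ν ξ):
  D: 643.8 − 2(163.8) = 316.1
  B: 0 + 1(163.8) = 163.8
  C: 0 + 1(163.8) = 163.8
  A: 806.2 (inert)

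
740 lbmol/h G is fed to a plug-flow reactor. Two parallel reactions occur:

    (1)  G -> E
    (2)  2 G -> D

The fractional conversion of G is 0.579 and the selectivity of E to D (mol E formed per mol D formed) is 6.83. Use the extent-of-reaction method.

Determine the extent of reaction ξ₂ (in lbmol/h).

Conversion of G: G consumed = 0.579 × 740 = 428.5 lbmol/h = 1ξ₁ + 2ξ₂.
Selectivity: 1ξ₁ / (1ξ₂) = 6.83 → ξ₁ = 6.83 ξ₂.
Substitute: (1·6.83 + 2) ξ₂ = 428.5 → ξ₂ = 48.52 lbmol/h, ξ₁ = 331.4 lbmol/h.
Outlet amounts (n = n₀ + Σ ν·ξ):
  G: 740 − 1(331.4) − 2(48.52) = 311.5
  E: 0 + 1(331.4) = 331.4
  D: 0 + 1(48.52) = 48.52

ξ₂ = 48.5 lbmol/h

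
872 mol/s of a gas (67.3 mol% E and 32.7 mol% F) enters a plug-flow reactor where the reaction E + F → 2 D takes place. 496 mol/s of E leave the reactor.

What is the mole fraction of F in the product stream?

0.223

For E: n = n₀ − 1ξ → 496 = 586.9 − 1ξ, giving ξ = 90.86 mol/s.
Outlet amounts (n = n₀ + ν ξ):
  E: 586.9 − 1(90.86) = 496
  F: 285.1 − 1(90.86) = 194.3
  D: 0 + 2(90.86) = 181.7
Total out = 872 mol/s; y_F = 194.3 / 872 = 0.2228.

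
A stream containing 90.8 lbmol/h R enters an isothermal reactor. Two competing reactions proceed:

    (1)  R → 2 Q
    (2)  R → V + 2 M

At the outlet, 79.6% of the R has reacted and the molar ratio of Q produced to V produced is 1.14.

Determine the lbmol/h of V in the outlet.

46 lbmol/h

Conversion of R: R consumed = 0.796 × 90.8 = 72.28 lbmol/h = 1ξ₁ + 1ξ₂.
Selectivity: 2ξ₁ / (1ξ₂) = 1.14 → ξ₁ = 0.57 ξ₂.
Substitute: (1·0.57 + 1) ξ₂ = 72.28 → ξ₂ = 46.04 lbmol/h, ξ₁ = 26.24 lbmol/h.
Outlet amounts (n = n₀ + Σ ν·ξ):
  R: 90.8 − 1(26.24) − 1(46.04) = 18.52
  Q: 0 + 2(26.24) = 52.48
  V: 0 + 1(46.04) = 46.04
  M: 0 + 2(46.04) = 92.07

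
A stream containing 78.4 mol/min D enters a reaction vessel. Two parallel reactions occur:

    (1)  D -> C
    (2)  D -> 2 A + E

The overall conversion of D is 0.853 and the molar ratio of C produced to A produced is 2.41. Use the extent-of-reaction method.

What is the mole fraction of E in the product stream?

0.113

Conversion of D: D consumed = 0.853 × 78.4 = 66.88 mol/min = 1ξ₁ + 1ξ₂.
Selectivity: 1ξ₁ / (2ξ₂) = 2.41 → ξ₁ = 4.82 ξ₂.
Substitute: (1·4.82 + 1) ξ₂ = 66.88 → ξ₂ = 11.49 mol/min, ξ₁ = 55.38 mol/min.
Outlet amounts (n = n₀ + Σ ν·ξ):
  D: 78.4 − 1(55.38) − 1(11.49) = 11.52
  C: 0 + 1(55.38) = 55.38
  A: 0 + 2(11.49) = 22.98
  E: 0 + 1(11.49) = 11.49
Total out = 101.4 mol/min; y_E = 11.49 / 101.4 = 0.1133.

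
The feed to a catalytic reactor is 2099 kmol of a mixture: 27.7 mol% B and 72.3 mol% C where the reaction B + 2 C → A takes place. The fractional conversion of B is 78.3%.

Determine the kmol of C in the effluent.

607 kmol

B reacted = 0.783 × 581.4 = 455.3 kmol; ν_B = −1, so ξ = 455.3/1 = 455.3 kmol.
Outlet amounts (n = n₀ + ν ξ):
  B: 581.4 − 1(455.3) = 126.2
  C: 1518 − 2(455.3) = 607.1
  A: 0 + 1(455.3) = 455.3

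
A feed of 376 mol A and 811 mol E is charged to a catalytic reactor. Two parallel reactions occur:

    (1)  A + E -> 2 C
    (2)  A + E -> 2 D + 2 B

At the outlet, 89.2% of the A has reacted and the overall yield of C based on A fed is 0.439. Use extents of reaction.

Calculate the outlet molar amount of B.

Yield of C: 2ξ₁ / 376 = 0.439 → ξ₁ = 82.53 mol.
Conversion of A: 1ξ₁ + 1ξ₂ = 0.892 × 376 = 335.4 → ξ₂ = 252.9 mol.
Outlet amounts (n = n₀ + Σ ν·ξ):
  A: 376 − 1(82.53) − 1(252.9) = 40.61
  E: 811 − 1(82.53) − 1(252.9) = 475.6
  C: 0 + 2(82.53) = 165.1
  D: 0 + 2(252.9) = 505.7
  B: 0 + 2(252.9) = 505.7

506 mol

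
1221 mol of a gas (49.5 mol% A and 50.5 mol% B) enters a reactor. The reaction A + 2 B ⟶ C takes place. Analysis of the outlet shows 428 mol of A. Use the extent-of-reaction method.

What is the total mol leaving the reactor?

868 mol

For A: n = n₀ − 1ξ → 428 = 604.4 − 1ξ, giving ξ = 176.4 mol.
Outlet amounts (n = n₀ + ν ξ):
  A: 604.4 − 1(176.4) = 428
  B: 616.6 − 2(176.4) = 263.8
  C: 0 + 1(176.4) = 176.4
Total out = 428 + 263.8 + 176.4 = 868.2 mol.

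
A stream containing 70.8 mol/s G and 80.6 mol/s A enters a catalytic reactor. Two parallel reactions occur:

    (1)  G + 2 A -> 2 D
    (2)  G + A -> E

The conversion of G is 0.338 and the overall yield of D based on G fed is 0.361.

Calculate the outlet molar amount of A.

Yield of D: 2ξ₁ / 70.8 = 0.361 → ξ₁ = 12.78 mol/s.
Conversion of G: 1ξ₁ + 1ξ₂ = 0.338 × 70.8 = 23.93 → ξ₂ = 11.15 mol/s.
Outlet amounts (n = n₀ + Σ ν·ξ):
  G: 70.8 − 1(12.78) − 1(11.15) = 46.87
  A: 80.6 − 2(12.78) − 1(11.15) = 43.89
  D: 0 + 2(12.78) = 25.56
  E: 0 + 1(11.15) = 11.15

43.9 mol/s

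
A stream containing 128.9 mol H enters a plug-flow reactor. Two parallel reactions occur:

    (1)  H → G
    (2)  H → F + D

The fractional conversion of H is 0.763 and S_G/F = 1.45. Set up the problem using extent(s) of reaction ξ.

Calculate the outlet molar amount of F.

Conversion of H: H consumed = 0.763 × 128.9 = 98.35 mol = 1ξ₁ + 1ξ₂.
Selectivity: 1ξ₁ / (1ξ₂) = 1.45 → ξ₁ = 1.45 ξ₂.
Substitute: (1·1.45 + 1) ξ₂ = 98.35 → ξ₂ = 40.14 mol, ξ₁ = 58.21 mol.
Outlet amounts (n = n₀ + Σ ν·ξ):
  H: 128.9 − 1(58.21) − 1(40.14) = 30.55
  G: 0 + 1(58.21) = 58.21
  F: 0 + 1(40.14) = 40.14
  D: 0 + 1(40.14) = 40.14

40.1 mol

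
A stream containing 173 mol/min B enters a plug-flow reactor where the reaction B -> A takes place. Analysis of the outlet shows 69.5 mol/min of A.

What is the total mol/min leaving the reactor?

173 mol/min

For A: n = n₀ + 1ξ → 69.5 = 0 + 1ξ, giving ξ = 69.5 mol/min.
Outlet amounts (n = n₀ + ν ξ):
  B: 173 − 1(69.5) = 103.5
  A: 0 + 1(69.5) = 69.5
Total out = 103.5 + 69.5 = 173 mol/min.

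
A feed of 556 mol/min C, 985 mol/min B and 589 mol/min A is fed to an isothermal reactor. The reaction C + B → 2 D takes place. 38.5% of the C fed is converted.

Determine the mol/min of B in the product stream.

771 mol/min

C reacted = 0.385 × 556 = 214.1 mol/min; ν_C = −1, so ξ = 214.1/1 = 214.1 mol/min.
Outlet amounts (n = n₀ + ν ξ):
  C: 556 − 1(214.1) = 341.9
  B: 985 − 1(214.1) = 770.9
  D: 0 + 2(214.1) = 428.1
  A: 589 (inert)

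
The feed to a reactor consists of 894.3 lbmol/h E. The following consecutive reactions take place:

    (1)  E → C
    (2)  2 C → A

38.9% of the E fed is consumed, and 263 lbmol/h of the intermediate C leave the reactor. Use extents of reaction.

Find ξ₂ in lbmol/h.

Conversion of E: E consumed = 1ξ₁ = 0.389 × 894.3 → ξ₁ = 347.9 lbmol/h.
C balance: n_C = 0 + 1ξ₁ − 2ξ₂ = 263 → ξ₂ = (1·347.9 − 263)/2 = 42.44 lbmol/h.
Outlet amounts (n = n₀ + Σ ν·ξ):
  E: 894.3 − 1(347.9) = 546.4
  C: 0 + 1(347.9) − 2(42.44) = 263
  A: 0 + 1(42.44) = 42.44

ξ₂ = 42.4 lbmol/h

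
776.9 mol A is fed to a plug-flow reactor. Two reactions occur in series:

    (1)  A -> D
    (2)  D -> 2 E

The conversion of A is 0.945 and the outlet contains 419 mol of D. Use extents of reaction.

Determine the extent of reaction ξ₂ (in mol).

ξ₂ = 315 mol

Conversion of A: A consumed = 1ξ₁ = 0.945 × 776.9 → ξ₁ = 734.2 mol.
D balance: n_D = 0 + 1ξ₁ − 1ξ₂ = 419 → ξ₂ = (1·734.2 − 419)/1 = 315.2 mol.
Outlet amounts (n = n₀ + Σ ν·ξ):
  A: 776.9 − 1(734.2) = 42.73
  D: 0 + 1(734.2) − 1(315.2) = 419
  E: 0 + 2(315.2) = 630.3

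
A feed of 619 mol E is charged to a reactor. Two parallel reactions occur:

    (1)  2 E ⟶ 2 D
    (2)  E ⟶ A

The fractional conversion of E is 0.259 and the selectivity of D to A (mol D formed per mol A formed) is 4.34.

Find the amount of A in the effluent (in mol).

Conversion of E: E consumed = 0.259 × 619 = 160.3 mol = 2ξ₁ + 1ξ₂.
Selectivity: 2ξ₁ / (1ξ₂) = 4.34 → ξ₁ = 2.17 ξ₂.
Substitute: (2·2.17 + 1) ξ₂ = 160.3 → ξ₂ = 30.02 mol, ξ₁ = 65.15 mol.
Outlet amounts (n = n₀ + Σ ν·ξ):
  E: 619 − 2(65.15) − 1(30.02) = 458.7
  D: 0 + 2(65.15) = 130.3
  A: 0 + 1(30.02) = 30.02

30 mol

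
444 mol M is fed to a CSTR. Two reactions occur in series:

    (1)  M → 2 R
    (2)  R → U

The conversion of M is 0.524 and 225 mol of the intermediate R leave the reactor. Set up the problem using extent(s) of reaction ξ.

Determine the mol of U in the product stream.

240 mol

Conversion of M: M consumed = 1ξ₁ = 0.524 × 444 → ξ₁ = 232.7 mol.
R balance: n_R = 0 + 2ξ₁ − 1ξ₂ = 225 → ξ₂ = (2·232.7 − 225)/1 = 240.3 mol.
Outlet amounts (n = n₀ + Σ ν·ξ):
  M: 444 − 1(232.7) = 211.3
  R: 0 + 2(232.7) − 1(240.3) = 225
  U: 0 + 1(240.3) = 240.3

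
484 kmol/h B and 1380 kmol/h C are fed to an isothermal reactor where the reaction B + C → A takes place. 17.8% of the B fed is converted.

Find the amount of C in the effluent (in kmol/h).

1290 kmol/h

B reacted = 0.178 × 484 = 86.15 kmol/h; ν_B = −1, so ξ = 86.15/1 = 86.15 kmol/h.
Outlet amounts (n = n₀ + ν ξ):
  B: 484 − 1(86.15) = 397.8
  C: 1380 − 1(86.15) = 1294
  A: 0 + 1(86.15) = 86.15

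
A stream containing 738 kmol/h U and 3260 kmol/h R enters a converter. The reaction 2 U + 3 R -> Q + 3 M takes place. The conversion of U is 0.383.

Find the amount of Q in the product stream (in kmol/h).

141 kmol/h

U reacted = 0.383 × 738 = 282.7 kmol/h; ν_U = −2, so ξ = 282.7/2 = 141.3 kmol/h.
Outlet amounts (n = n₀ + ν ξ):
  U: 738 − 2(141.3) = 455.3
  R: 3260 − 3(141.3) = 2836
  Q: 0 + 1(141.3) = 141.3
  M: 0 + 3(141.3) = 424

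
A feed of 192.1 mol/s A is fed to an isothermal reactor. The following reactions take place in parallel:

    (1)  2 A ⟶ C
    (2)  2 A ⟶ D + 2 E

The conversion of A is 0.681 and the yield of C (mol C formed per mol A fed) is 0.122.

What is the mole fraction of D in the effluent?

0.199

Yield of C: 1ξ₁ / 192.1 = 0.122 → ξ₁ = 23.44 mol/s.
Conversion of A: 2ξ₁ + 2ξ₂ = 0.681 × 192.1 = 130.8 → ξ₂ = 41.97 mol/s.
Outlet amounts (n = n₀ + Σ ν·ξ):
  A: 192.1 − 2(23.44) − 2(41.97) = 61.28
  C: 0 + 1(23.44) = 23.44
  D: 0 + 1(41.97) = 41.97
  E: 0 + 2(41.97) = 83.95
Total out = 210.6 mol/s; y_D = 41.97 / 210.6 = 0.1993.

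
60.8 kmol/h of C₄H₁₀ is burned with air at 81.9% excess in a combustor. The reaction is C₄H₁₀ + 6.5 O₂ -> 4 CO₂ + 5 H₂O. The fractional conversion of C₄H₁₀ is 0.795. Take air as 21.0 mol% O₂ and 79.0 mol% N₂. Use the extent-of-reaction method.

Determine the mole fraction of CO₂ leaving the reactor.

Stoichiometric O₂ = 6.5 × 60.8 = 395.2 kmol/h; O₂ fed = 395.2 × 1.819 = 718.9 kmol/h.
N₂ fed = 718.9 × 79/21 = 2704 kmol/h.
Fuel reacted = 0.795 × 60.8 → ξ = 48.34 kmol/h.
Outlet (n = n₀ + ν ξ):
  C₄H₁₀: 60.8 − 1(48.34) = 12.46
  O₂: 718.9 − 6.5(48.34) = 404.7
  N₂: 2704 (inert)
  CO₂: 0 + 4(48.34) = 193.3
  H₂O: 0 + 5(48.34) = 241.7
Total out = 3556 kmol/h; y_CO₂ = 193.3 / 3556 = 0.05436.

0.0544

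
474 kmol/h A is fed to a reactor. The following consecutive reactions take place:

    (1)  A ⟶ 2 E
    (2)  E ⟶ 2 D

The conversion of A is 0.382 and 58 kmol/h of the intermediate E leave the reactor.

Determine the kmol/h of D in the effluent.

608 kmol/h

Conversion of A: A consumed = 1ξ₁ = 0.382 × 474 → ξ₁ = 181.1 kmol/h.
E balance: n_E = 0 + 2ξ₁ − 1ξ₂ = 58 → ξ₂ = (2·181.1 − 58)/1 = 304.1 kmol/h.
Outlet amounts (n = n₀ + Σ ν·ξ):
  A: 474 − 1(181.1) = 292.9
  E: 0 + 2(181.1) − 1(304.1) = 58
  D: 0 + 2(304.1) = 608.3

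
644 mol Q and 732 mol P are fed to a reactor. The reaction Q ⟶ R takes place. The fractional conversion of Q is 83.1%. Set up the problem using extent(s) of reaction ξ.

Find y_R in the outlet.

0.389

Q reacted = 0.831 × 644 = 535.2 mol; ν_Q = −1, so ξ = 535.2/1 = 535.2 mol.
Outlet amounts (n = n₀ + ν ξ):
  Q: 644 − 1(535.2) = 108.8
  R: 0 + 1(535.2) = 535.2
  P: 732 (inert)
Total out = 1376 mol; y_R = 535.2 / 1376 = 0.3889.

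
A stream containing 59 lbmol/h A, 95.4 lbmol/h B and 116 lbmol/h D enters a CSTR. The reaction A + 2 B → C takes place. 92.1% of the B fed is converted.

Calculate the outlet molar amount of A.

B reacted = 0.921 × 95.4 = 87.86 lbmol/h; ν_B = −2, so ξ = 87.86/2 = 43.93 lbmol/h.
Outlet amounts (n = n₀ + ν ξ):
  A: 59 − 1(43.93) = 15.07
  B: 95.4 − 2(43.93) = 7.537
  C: 0 + 1(43.93) = 43.93
  D: 116 (inert)

15.1 lbmol/h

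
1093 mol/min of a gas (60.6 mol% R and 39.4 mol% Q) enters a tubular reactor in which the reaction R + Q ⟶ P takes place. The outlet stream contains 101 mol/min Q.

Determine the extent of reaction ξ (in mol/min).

For Q: n = n₀ − 1ξ → 101 = 430.6 − 1ξ, giving ξ = 329.6 mol/min.
Outlet amounts (n = n₀ + ν ξ):
  R: 662.4 − 1(329.6) = 332.7
  Q: 430.6 − 1(329.6) = 101
  P: 0 + 1(329.6) = 329.6

ξ = 330 mol/min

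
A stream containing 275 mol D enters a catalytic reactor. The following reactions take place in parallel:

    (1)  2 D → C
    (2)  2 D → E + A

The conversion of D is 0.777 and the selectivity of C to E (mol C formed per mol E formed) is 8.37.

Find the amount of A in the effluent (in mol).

11.4 mol

Conversion of D: D consumed = 0.777 × 275 = 213.7 mol = 2ξ₁ + 2ξ₂.
Selectivity: 1ξ₁ / (1ξ₂) = 8.37 → ξ₁ = 8.37 ξ₂.
Substitute: (2·8.37 + 2) ξ₂ = 213.7 → ξ₂ = 11.4 mol, ξ₁ = 95.44 mol.
Outlet amounts (n = n₀ + Σ ν·ξ):
  D: 275 − 2(95.44) − 2(11.4) = 61.33
  C: 0 + 1(95.44) = 95.44
  E: 0 + 1(11.4) = 11.4
  A: 0 + 1(11.4) = 11.4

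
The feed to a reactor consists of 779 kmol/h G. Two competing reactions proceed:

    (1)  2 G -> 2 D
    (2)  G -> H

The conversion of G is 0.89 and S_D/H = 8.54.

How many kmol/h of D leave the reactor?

Conversion of G: G consumed = 0.89 × 779 = 693.3 kmol/h = 2ξ₁ + 1ξ₂.
Selectivity: 2ξ₁ / (1ξ₂) = 8.54 → ξ₁ = 4.27 ξ₂.
Substitute: (2·4.27 + 1) ξ₂ = 693.3 → ξ₂ = 72.67 kmol/h, ξ₁ = 310.3 kmol/h.
Outlet amounts (n = n₀ + Σ ν·ξ):
  G: 779 − 2(310.3) − 1(72.67) = 85.69
  D: 0 + 2(310.3) = 620.6
  H: 0 + 1(72.67) = 72.67

621 kmol/h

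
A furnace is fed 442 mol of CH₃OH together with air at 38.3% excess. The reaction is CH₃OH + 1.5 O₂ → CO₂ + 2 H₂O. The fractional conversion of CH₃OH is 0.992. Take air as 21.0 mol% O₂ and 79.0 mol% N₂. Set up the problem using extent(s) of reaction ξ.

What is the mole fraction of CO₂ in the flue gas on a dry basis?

0.106

Stoichiometric O₂ = 1.5 × 442 = 663 mol; O₂ fed = 663 × 1.383 = 916.9 mol.
N₂ fed = 916.9 × 79/21 = 3449 mol.
Fuel reacted = 0.992 × 442 → ξ = 438.5 mol.
Outlet (n = n₀ + ν ξ):
  CH₃OH: 442 − 1(438.5) = 3.536
  O₂: 916.9 − 1.5(438.5) = 259.2
  N₂: 3449 (inert)
  CO₂: 0 + 1(438.5) = 438.5
  H₂O: 0 + 2(438.5) = 876.9
Dry total = 4151 mol; y_CO₂ (dry) = 438.5 / 4151 = 0.1056.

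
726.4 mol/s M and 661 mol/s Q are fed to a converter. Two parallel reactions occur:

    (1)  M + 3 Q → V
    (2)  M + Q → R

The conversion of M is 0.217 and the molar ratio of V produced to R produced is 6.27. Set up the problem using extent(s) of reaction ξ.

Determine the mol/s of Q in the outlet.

Conversion of M: M consumed = 0.217 × 726.4 = 157.6 mol/s = 1ξ₁ + 1ξ₂.
Selectivity: 1ξ₁ / (1ξ₂) = 6.27 → ξ₁ = 6.27 ξ₂.
Substitute: (1·6.27 + 1) ξ₂ = 157.6 → ξ₂ = 21.68 mol/s, ξ₁ = 135.9 mol/s.
Outlet amounts (n = n₀ + Σ ν·ξ):
  M: 726.4 − 1(135.9) − 1(21.68) = 568.8
  Q: 661 − 3(135.9) − 1(21.68) = 231.5
  V: 0 + 1(135.9) = 135.9
  R: 0 + 1(21.68) = 21.68

231 mol/s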